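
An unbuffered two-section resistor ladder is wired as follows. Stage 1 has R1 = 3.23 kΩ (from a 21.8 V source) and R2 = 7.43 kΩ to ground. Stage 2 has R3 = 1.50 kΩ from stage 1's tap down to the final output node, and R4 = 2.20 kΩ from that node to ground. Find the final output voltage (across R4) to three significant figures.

V_out ≈ 5.62 V

Stage 2 presents R3+R4 = 3.700 kΩ as a load on stage 1's tap.
Stage 1's lower leg becomes R2‖(R3+R4) = 2.470 kΩ, so V_mid = 21.8 × 2.470/5.700 = 9.447 V.
Stage 2 is itself unloaded: V_out = V_mid × R4/(R3+R4) = 9.447 × 2.20/3.700 = 5.62 V.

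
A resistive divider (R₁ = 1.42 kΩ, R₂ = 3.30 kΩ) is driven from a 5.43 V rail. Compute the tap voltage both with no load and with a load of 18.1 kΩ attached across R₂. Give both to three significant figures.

Unloaded: 3.80 V; loaded: 3.60 V

Open-circuit: V = 5.43 × 3.30/(1.42 + 3.30) = 3.80 V.
With the load, R₂ becomes R₂‖R_L = 2.791 kΩ, so V = 5.43 × 2.791/4.211 = 3.60 V.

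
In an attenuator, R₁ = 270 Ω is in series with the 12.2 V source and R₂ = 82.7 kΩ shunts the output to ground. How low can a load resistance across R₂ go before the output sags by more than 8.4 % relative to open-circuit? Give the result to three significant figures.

Output resistance R_th = R₁‖R₂ = (270 × 82700)/82970 = 269.1 Ω.
The fractional drop is R_th/(R_th + R_L); requiring this ≤ 0.0840 gives R_L ≥ R_th(1/0.0840 − 1) = 269.1 × 10.90 = 2.93 kΩ.

R_L(min) ≈ 2.93 kΩ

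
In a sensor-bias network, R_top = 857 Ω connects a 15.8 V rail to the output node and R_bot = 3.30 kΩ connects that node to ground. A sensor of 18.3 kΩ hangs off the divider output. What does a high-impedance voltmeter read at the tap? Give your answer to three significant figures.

The load sits in parallel with R_bot: R_bot‖R_L = (3300 × 18300) / (3300 + 18300) = 2796 Ω.
V_out = 15.8 × 2796 / (857 + 2796) = 15.8 × 2796/3653 = 12.1 V.

V_out ≈ 12.1 V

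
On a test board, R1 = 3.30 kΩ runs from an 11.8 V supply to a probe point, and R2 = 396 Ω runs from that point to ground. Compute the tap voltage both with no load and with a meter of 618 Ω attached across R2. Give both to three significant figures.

Open-circuit: V = 11.8 × 396/(3300 + 396) = 1.26 V.
With the load, R2 becomes R2‖R_L = 241.3 Ω, so V = 11.8 × 241.3/3541 = 0.804 V.

Unloaded: 1.26 V; loaded: 0.804 V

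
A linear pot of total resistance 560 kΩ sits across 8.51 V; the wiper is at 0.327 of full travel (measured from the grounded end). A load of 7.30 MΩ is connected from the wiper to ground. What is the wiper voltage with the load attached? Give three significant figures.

The wiper splits the pot into (1−α)R = 376.9 kΩ above and αR = 183.1 kΩ below.
Lower section ‖ load = 178.6 kΩ.
V_wiper = 8.51 × 178.6/(376.9 + 178.6) = 2.74 V.

V ≈ 2.74 V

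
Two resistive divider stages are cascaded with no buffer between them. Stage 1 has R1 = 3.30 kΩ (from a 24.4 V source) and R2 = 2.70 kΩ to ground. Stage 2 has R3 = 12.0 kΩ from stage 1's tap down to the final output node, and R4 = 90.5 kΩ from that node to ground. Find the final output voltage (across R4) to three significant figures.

Stage 2 presents R3+R4 = 102.5 kΩ as a load on stage 1's tap.
Stage 1's lower leg becomes R2‖(R3+R4) = 2.631 kΩ, so V_mid = 24.4 × 2.631/5.931 = 10.82 V.
Stage 2 is itself unloaded: V_out = V_mid × R4/(R3+R4) = 10.82 × 90.5/102.5 = 9.56 V.

V_out ≈ 9.56 V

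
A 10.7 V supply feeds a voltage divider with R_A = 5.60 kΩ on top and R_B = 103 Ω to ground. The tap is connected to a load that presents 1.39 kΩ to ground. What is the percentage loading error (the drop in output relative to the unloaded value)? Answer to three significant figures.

6.78 %

The divider's output (Thévenin) resistance is R_A‖R_B = 101.1 Ω.
Fractional drop under load = R_th/(R_th + R_L) = 101.1 / (101.1 + 1390) = 0.06783.
So the output falls by 6.78 %.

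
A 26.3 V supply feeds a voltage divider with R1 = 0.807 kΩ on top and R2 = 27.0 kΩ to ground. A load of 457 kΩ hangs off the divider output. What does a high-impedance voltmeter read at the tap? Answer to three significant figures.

V_out ≈ 25.5 V

The load sits in parallel with R2: R2‖R_L = (27000 × 457000) / (27000 + 457000) = 25490 Ω.
V_out = 26.3 × 25490 / (807 + 25490) = 26.3 × 25490/26300 = 25.5 V.
(Unloaded it would have been 25.5 V.)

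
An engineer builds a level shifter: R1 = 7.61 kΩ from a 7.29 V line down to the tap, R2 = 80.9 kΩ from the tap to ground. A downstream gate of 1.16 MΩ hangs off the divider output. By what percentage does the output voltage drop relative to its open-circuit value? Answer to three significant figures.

0.596 %

The divider's output (Thévenin) resistance is R1‖R2 = 6.956 kΩ.
Fractional drop under load = R_th/(R_th + R_L) = 6.956 / (6.956 + 1160) = 0.005961.
So the output falls by 0.596 %.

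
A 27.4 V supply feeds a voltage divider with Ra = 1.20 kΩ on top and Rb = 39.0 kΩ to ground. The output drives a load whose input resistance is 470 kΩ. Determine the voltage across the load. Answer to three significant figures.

V_out ≈ 26.5 V

The load sits in parallel with Rb: Rb‖R_L = (39.0 × 470) / (39.0 + 470) = 36.01 kΩ.
V_out = 27.4 × 36.01 / (1.20 + 36.01) = 27.4 × 36.01/37.21 = 26.5 V.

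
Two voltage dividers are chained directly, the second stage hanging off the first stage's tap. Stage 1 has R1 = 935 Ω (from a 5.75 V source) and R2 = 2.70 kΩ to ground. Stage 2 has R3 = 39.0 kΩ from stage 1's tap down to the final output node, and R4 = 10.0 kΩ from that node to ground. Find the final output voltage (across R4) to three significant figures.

Stage 2 presents R3+R4 = 49000 Ω as a load on stage 1's tap.
Stage 1's lower leg becomes R2‖(R3+R4) = 2559 Ω, so V_mid = 5.75 × 2559/3494 = 4.211 V.
Stage 2 is itself unloaded: V_out = V_mid × R4/(R3+R4) = 4.211 × 10000/49000 = 0.859 V.

V_out ≈ 0.859 V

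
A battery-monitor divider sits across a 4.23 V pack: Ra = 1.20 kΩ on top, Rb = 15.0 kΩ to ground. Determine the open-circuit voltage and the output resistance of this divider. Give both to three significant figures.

V_th is the open-circuit tap voltage: 4.23 × 15.0/(1.20 + 15.0) = 3.92 V.
With the supply zeroed, Ra and Rb appear in parallel from the tap: R_th = Ra‖Rb = (1.20 × 15.0)/16.20 = 1.11 kΩ.

V_th = 3.92 V, R_th = 1.11 kΩ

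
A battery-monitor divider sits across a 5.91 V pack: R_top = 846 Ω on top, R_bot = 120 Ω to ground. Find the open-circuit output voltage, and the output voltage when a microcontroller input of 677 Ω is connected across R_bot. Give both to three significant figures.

Unloaded: 0.734 V; loaded: 0.636 V

Open-circuit: V = 5.91 × 120/(846 + 120) = 0.734 V.
With the load, R_bot becomes R_bot‖R_L = 101.9 Ω, so V = 5.91 × 101.9/947.9 = 0.636 V.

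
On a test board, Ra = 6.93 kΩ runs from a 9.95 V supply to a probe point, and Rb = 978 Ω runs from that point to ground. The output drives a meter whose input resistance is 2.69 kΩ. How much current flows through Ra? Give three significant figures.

I ≈ 1.30 mA

Rb‖R_L = 717.2 Ω, so the source sees Ra + Rb‖R_L = 7647 Ω.
I = 9.95 V / 7647 Ω = 1.30 mA.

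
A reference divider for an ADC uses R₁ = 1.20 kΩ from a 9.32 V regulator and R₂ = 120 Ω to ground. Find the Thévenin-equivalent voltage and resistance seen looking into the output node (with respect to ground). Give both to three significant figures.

V_th is the open-circuit tap voltage: 9.32 × 120/(1200 + 120) = 0.847 V.
With the supply zeroed, R₁ and R₂ appear in parallel from the tap: R_th = R₁‖R₂ = (1200 × 120)/1320 = 109 Ω.

V_th = 0.847 V, R_th = 109 Ω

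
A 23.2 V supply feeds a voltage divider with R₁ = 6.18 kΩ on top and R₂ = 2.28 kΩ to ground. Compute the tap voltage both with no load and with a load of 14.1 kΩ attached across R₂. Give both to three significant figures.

Unloaded: 6.25 V; loaded: 5.59 V

Open-circuit: V = 23.2 × 2.28/(6.18 + 2.28) = 6.25 V.
With the load, R₂ becomes R₂‖R_L = 1.963 kΩ, so V = 23.2 × 1.963/8.143 = 5.59 V.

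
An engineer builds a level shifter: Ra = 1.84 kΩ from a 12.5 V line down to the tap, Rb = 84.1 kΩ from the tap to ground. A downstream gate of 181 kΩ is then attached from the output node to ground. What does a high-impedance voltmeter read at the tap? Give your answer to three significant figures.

V_out ≈ 12.1 V

The load sits in parallel with Rb: Rb‖R_L = (84.1 × 181) / (84.1 + 181) = 57.42 kΩ.
V_out = 12.5 × 57.42 / (1.84 + 57.42) = 12.5 × 57.42/59.26 = 12.1 V.
(Unloaded it would have been 12.2 V.)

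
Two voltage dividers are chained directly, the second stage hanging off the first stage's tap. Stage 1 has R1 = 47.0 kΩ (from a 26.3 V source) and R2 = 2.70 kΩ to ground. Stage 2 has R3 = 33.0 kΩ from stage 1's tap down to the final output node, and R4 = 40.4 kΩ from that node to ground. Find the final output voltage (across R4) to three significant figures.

V_out ≈ 0.760 V

Stage 2 presents R3+R4 = 73.40 kΩ as a load on stage 1's tap.
Stage 1's lower leg becomes R2‖(R3+R4) = 2.604 kΩ, so V_mid = 26.3 × 2.604/49.60 = 1.381 V.
Stage 2 is itself unloaded: V_out = V_mid × R4/(R3+R4) = 1.381 × 40.4/73.40 = 0.760 V.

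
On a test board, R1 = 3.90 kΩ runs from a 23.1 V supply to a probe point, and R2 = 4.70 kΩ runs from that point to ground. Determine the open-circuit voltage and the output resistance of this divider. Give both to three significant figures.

V_th = 12.6 V, R_th = 2.13 kΩ

V_th is the open-circuit tap voltage: 23.1 × 4.70/(3.90 + 4.70) = 12.6 V.
With the supply zeroed, R1 and R2 appear in parallel from the tap: R_th = R1‖R2 = (3.90 × 4.70)/8.600 = 2.13 kΩ.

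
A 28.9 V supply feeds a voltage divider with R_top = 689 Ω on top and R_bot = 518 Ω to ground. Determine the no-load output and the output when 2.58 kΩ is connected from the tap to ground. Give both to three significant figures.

Open-circuit: V = 28.9 × 518/(689 + 518) = 12.4 V.
With the load, R_bot becomes R_bot‖R_L = 431.4 Ω, so V = 28.9 × 431.4/1120 = 11.1 V.

Unloaded: 12.4 V; loaded: 11.1 V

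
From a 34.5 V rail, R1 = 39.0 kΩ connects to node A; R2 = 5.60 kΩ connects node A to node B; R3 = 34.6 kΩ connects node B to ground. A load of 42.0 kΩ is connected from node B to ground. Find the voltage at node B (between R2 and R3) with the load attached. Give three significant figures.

At node B, R3 is in parallel with the load: R3‖R_L = 18.97 kΩ.
Below node A the resistance is R2 + (R3‖R_L) = 24.57 kΩ, so V_A = 34.5 × 24.57/63.57 = 13.33 V.
Then V_B = V_A × (R3‖R_L)/(R2 + R3‖R_L) = 13.33 × 18.97/24.57 = 10.3 V.

V ≈ 10.3 V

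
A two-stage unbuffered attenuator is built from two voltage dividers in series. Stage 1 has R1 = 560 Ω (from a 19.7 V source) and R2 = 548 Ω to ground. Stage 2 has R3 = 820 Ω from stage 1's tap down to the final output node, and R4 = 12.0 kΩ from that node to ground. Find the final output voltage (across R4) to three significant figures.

Stage 2 presents R3+R4 = 12820 Ω as a load on stage 1's tap.
Stage 1's lower leg becomes R2‖(R3+R4) = 525.5 Ω, so V_mid = 19.7 × 525.5/1086 = 9.537 V.
Stage 2 is itself unloaded: V_out = V_mid × R4/(R3+R4) = 9.537 × 12000/12820 = 8.93 V.

V_out ≈ 8.93 V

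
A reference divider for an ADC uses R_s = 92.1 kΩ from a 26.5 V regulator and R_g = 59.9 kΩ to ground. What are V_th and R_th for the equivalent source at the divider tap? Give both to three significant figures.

V_th = 10.4 V, R_th = 36.3 kΩ

V_th is the open-circuit tap voltage: 26.5 × 59.9/(92.1 + 59.9) = 10.4 V.
With the supply zeroed, R_s and R_g appear in parallel from the tap: R_th = R_s‖R_g = (92.1 × 59.9)/152.0 = 36.3 kΩ.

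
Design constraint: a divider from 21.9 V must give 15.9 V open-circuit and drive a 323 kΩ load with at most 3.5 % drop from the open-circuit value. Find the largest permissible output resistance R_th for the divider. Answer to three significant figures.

R_th ≤ 11.7 kΩ

Loading drop = R_th/(R_th + R_L) ≤ 0.0350, so R_th ≤ R_L · ε/(1−ε) = 323 kΩ × 0.0350/0.9650 = 11.7 kΩ.
(Any R1, R2 with R2/(R1+R2) = 0.726 and R1‖R2 ≤ 11.7 kΩ will meet the spec.)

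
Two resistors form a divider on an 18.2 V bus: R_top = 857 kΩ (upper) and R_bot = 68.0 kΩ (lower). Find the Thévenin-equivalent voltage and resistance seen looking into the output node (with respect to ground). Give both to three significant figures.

V_th = 1.34 V, R_th = 63.0 kΩ

V_th is the open-circuit tap voltage: 18.2 × 68.0/(857 + 68.0) = 1.34 V.
With the supply zeroed, R_top and R_bot appear in parallel from the tap: R_th = R_top‖R_bot = (857 × 68.0)/925.0 = 63.0 kΩ.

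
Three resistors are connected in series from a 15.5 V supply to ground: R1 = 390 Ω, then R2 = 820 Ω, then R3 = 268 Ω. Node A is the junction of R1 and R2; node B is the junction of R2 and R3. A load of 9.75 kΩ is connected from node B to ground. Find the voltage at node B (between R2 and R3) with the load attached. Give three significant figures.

At node B, R3 is in parallel with the load: R3‖R_L = 260.8 Ω.
Below node A the resistance is R2 + (R3‖R_L) = 1081 Ω, so V_A = 15.5 × 1081/1471 = 11.39 V.
Then V_B = V_A × (R3‖R_L)/(R2 + R3‖R_L) = 11.39 × 260.8/1081 = 2.75 V.

V ≈ 2.75 V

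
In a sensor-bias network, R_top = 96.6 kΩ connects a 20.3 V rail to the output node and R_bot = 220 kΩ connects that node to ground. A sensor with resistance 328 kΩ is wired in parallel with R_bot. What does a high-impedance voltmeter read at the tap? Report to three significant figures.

The load sits in parallel with R_bot: R_bot‖R_L = (220 × 328) / (220 + 328) = 131.7 kΩ.
V_out = 20.3 × 131.7 / (96.6 + 131.7) = 20.3 × 131.7/228.3 = 11.7 V.

V_out ≈ 11.7 V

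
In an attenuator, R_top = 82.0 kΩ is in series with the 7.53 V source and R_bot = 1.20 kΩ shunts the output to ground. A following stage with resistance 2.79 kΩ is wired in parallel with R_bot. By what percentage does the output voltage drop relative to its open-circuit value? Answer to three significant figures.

The divider's output (Thévenin) resistance is R_top‖R_bot = 1.183 kΩ.
Fractional drop under load = R_th/(R_th + R_L) = 1.183 / (1.183 + 2.79) = 0.2977.
So the output falls by 29.8 %.

29.8 %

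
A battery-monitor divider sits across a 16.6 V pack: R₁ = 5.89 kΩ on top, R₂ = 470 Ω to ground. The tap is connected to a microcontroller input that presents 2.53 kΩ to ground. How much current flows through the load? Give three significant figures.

I_L ≈ 0.414 mA

R₂‖R_L = 396.4 Ω; V_out = 16.6 × 396.4/6286 = 1.047 V.
I_L = V_out / R_L = 1.047 / 2.53 kΩ = 0.414 mA.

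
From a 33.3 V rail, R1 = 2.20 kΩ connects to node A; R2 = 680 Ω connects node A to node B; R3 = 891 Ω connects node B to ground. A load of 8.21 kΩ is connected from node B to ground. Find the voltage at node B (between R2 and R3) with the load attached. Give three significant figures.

V ≈ 7.27 V

At node B, R3 is in parallel with the load: R3‖R_L = 803.8 Ω.
Below node A the resistance is R2 + (R3‖R_L) = 1484 Ω, so V_A = 33.3 × 1484/3684 = 13.41 V.
Then V_B = V_A × (R3‖R_L)/(R2 + R3‖R_L) = 13.41 × 803.8/1484 = 7.27 V.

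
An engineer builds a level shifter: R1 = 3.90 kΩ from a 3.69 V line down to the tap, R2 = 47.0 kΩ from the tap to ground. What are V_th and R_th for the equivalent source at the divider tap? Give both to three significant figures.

V_th is the open-circuit tap voltage: 3.69 × 47.0/(3.90 + 47.0) = 3.41 V.
With the supply zeroed, R1 and R2 appear in parallel from the tap: R_th = R1‖R2 = (3.90 × 47.0)/50.90 = 3.60 kΩ.

V_th = 3.41 V, R_th = 3.60 kΩ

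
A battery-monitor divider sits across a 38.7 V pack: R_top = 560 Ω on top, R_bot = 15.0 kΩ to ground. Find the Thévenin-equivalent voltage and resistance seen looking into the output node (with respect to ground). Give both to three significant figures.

V_th = 37.3 V, R_th = 540 Ω

V_th is the open-circuit tap voltage: 38.7 × 15000/(560 + 15000) = 37.3 V.
With the supply zeroed, R_top and R_bot appear in parallel from the tap: R_th = R_top‖R_bot = (560 × 15000)/15560 = 540 Ω.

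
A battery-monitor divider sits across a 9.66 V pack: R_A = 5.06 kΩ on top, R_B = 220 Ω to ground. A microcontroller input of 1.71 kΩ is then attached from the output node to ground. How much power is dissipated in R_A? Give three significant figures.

Total resistance from the source is R_A + (R_B‖R_L) = 5255 Ω, so I = 9.66/5255 Ω = 1.838 mA.
P = I²·R_A = (1.838 mA)² × 5.06 kΩ = 17.1 mW.

P ≈ 17.1 mW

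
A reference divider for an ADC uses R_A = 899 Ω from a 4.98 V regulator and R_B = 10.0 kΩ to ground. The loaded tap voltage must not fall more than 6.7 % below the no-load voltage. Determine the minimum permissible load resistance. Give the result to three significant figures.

R_L(min) ≈ 11.5 kΩ

Output resistance R_th = R_A‖R_B = (899 × 10000)/10900 = 824.8 Ω.
The fractional drop is R_th/(R_th + R_L); requiring this ≤ 0.0670 gives R_L ≥ R_th(1/0.0670 − 1) = 824.8 × 13.93 = 11.5 kΩ.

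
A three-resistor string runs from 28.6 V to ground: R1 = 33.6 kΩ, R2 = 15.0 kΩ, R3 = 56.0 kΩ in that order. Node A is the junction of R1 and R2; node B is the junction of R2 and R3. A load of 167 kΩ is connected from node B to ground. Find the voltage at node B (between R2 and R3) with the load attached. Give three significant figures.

At node B, R3 is in parallel with the load: R3‖R_L = 41.94 kΩ.
Below node A the resistance is R2 + (R3‖R_L) = 56.94 kΩ, so V_A = 28.6 × 56.94/90.54 = 17.99 V.
Then V_B = V_A × (R3‖R_L)/(R2 + R3‖R_L) = 17.99 × 41.94/56.94 = 13.2 V.

V ≈ 13.2 V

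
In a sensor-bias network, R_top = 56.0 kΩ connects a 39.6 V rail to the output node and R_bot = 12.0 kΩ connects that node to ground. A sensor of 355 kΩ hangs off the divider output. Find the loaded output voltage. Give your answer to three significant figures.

The load sits in parallel with R_bot: R_bot‖R_L = (12.0 × 355) / (12.0 + 355) = 11.61 kΩ.
V_out = 39.6 × 11.61 / (56.0 + 11.61) = 39.6 × 11.61/67.61 = 6.80 V.

V_out ≈ 6.80 V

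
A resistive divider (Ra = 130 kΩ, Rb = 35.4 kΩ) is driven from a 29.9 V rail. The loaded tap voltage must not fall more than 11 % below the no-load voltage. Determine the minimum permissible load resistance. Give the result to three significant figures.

R_L(min) ≈ 225 kΩ

Output resistance R_th = Ra‖Rb = (130 × 35.4)/165.4 = 27.82 kΩ.
The fractional drop is R_th/(R_th + R_L); requiring this ≤ 0.110 gives R_L ≥ R_th(1/0.110 − 1) = 27.82 × 8.091 = 225 kΩ.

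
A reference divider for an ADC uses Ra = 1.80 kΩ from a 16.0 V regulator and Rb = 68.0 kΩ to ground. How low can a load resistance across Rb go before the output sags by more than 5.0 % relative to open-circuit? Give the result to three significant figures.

Output resistance R_th = Ra‖Rb = (1.80 × 68.0)/69.80 = 1.754 kΩ.
The fractional drop is R_th/(R_th + R_L); requiring this ≤ 0.0500 gives R_L ≥ R_th(1/0.0500 − 1) = 1.754 × 19.00 = 33.3 kΩ.

R_L(min) ≈ 33.3 kΩ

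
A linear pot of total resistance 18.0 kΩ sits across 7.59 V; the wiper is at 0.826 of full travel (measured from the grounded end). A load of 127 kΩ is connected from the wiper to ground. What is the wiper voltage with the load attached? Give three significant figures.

The wiper splits the pot into (1−α)R = 3.132 kΩ above and αR = 14.87 kΩ below.
Lower section ‖ load = 13.31 kΩ.
V_wiper = 7.59 × 13.31/(3.132 + 13.31) = 6.14 V.

V ≈ 6.14 V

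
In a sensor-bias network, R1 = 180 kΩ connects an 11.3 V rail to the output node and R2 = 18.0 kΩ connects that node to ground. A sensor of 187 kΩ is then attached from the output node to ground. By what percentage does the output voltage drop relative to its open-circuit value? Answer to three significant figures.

The divider's output (Thévenin) resistance is R1‖R2 = 16.36 kΩ.
Fractional drop under load = R_th/(R_th + R_L) = 16.36 / (16.36 + 187) = 0.08046.
So the output falls by 8.05 %.

8.05 %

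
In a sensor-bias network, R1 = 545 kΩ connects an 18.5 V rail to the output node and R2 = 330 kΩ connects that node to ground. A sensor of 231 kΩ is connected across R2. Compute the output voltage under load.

V_out ≈ 3.69 V

The load sits in parallel with R2: R2‖R_L = (330 × 231) / (330 + 231) = 135.9 kΩ.
V_out = 18.5 × 135.9 / (545 + 135.9) = 18.5 × 135.9/680.9 = 3.69 V.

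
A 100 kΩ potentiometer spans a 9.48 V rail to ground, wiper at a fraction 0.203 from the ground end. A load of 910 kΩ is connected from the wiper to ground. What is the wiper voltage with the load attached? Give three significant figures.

The wiper splits the pot into (1−α)R = 79.70 kΩ above and αR = 20.30 kΩ below.
Lower section ‖ load = 19.86 kΩ.
V_wiper = 9.48 × 19.86/(79.70 + 19.86) = 1.89 V.

V ≈ 1.89 V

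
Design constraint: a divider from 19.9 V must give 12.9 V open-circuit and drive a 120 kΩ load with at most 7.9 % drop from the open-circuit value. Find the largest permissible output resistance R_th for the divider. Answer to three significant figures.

Loading drop = R_th/(R_th + R_L) ≤ 0.0790, so R_th ≤ R_L · ε/(1−ε) = 120 kΩ × 0.0790/0.9210 = 10.3 kΩ.
(Any R1, R2 with R2/(R1+R2) = 0.648 and R1‖R2 ≤ 10.3 kΩ will meet the spec.)

R_th ≤ 10.3 kΩ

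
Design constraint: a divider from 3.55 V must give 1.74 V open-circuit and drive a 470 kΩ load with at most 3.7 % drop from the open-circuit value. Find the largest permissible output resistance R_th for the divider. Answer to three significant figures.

Loading drop = R_th/(R_th + R_L) ≤ 0.0370, so R_th ≤ R_L · ε/(1−ε) = 470 kΩ × 0.0370/0.9630 = 18.1 kΩ.

R_th ≤ 18.1 kΩ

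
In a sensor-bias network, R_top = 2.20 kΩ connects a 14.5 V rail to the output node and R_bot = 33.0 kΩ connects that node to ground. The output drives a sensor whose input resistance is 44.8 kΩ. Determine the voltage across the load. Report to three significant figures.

The load sits in parallel with R_bot: R_bot‖R_L = (33.0 × 44.8) / (33.0 + 44.8) = 19.00 kΩ.
V_out = 14.5 × 19.00 / (2.20 + 19.00) = 14.5 × 19.00/21.20 = 13.0 V.
(Unloaded it would have been 13.6 V.)

V_out ≈ 13.0 V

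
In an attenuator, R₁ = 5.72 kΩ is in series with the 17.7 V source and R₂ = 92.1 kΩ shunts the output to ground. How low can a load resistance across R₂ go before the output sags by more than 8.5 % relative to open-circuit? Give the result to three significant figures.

R_L(min) ≈ 58.0 kΩ

Output resistance R_th = R₁‖R₂ = (5.72 × 92.1)/97.82 = 5.386 kΩ.
The fractional drop is R_th/(R_th + R_L); requiring this ≤ 0.0850 gives R_L ≥ R_th(1/0.0850 − 1) = 5.386 × 10.76 = 58.0 kΩ.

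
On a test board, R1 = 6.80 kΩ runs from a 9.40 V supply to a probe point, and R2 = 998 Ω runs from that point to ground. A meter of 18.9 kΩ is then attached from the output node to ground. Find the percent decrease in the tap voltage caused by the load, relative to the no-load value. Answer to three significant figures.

The divider's output (Thévenin) resistance is R1‖R2 = 870.3 Ω.
Fractional drop under load = R_th/(R_th + R_L) = 870.3 / (870.3 + 18900) = 0.04402.
So the output falls by 4.40 %.

4.40 %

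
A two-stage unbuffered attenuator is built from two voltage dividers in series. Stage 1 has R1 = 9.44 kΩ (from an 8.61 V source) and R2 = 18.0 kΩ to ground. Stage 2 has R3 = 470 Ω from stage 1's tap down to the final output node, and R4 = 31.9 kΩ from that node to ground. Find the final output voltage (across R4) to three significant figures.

Stage 2 presents R3+R4 = 32370 Ω as a load on stage 1's tap.
Stage 1's lower leg becomes R2‖(R3+R4) = 11570 Ω, so V_mid = 8.61 × 11570/21010 = 4.741 V.
Stage 2 is itself unloaded: V_out = V_mid × R4/(R3+R4) = 4.741 × 31900/32370 = 4.67 V.

V_out ≈ 4.67 V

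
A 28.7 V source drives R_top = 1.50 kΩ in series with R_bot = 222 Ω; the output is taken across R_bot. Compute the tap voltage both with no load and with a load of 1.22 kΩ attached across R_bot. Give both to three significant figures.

Unloaded: 3.70 V; loaded: 3.19 V

Open-circuit: V = 28.7 × 222/(1500 + 222) = 3.70 V.
With the load, R_bot becomes R_bot‖R_L = 187.8 Ω, so V = 28.7 × 187.8/1688 = 3.19 V.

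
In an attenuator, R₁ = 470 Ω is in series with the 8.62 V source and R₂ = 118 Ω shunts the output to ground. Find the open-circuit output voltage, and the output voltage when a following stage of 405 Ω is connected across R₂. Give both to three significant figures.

Unloaded: 1.73 V; loaded: 1.40 V

Open-circuit: V = 8.62 × 118/(470 + 118) = 1.73 V.
With the load, R₂ becomes R₂‖R_L = 91.38 Ω, so V = 8.62 × 91.38/561.4 = 1.40 V.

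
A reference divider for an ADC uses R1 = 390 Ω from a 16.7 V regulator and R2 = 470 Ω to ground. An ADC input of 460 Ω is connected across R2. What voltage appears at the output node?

The load sits in parallel with R2: R2‖R_L = (470 × 460) / (470 + 460) = 232.5 Ω.
V_out = 16.7 × 232.5 / (390 + 232.5) = 16.7 × 232.5/622.5 = 6.24 V.

V_out ≈ 6.24 V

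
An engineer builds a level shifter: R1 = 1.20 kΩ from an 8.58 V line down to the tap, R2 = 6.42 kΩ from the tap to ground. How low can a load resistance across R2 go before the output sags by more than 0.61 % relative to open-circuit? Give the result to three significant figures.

R_L(min) ≈ 165 kΩ

Output resistance R_th = R1‖R2 = (1.20 × 6.42)/7.620 = 1.011 kΩ.
The fractional drop is R_th/(R_th + R_L); requiring this ≤ 0.00610 gives R_L ≥ R_th(1/0.00610 − 1) = 1.011 × 162.9 = 165 kΩ.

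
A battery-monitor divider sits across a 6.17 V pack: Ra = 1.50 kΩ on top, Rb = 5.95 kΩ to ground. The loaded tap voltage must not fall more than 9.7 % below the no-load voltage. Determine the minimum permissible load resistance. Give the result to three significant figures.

R_L(min) ≈ 11.2 kΩ

Output resistance R_th = Ra‖Rb = (1.50 × 5.95)/7.450 = 1.198 kΩ.
The fractional drop is R_th/(R_th + R_L); requiring this ≤ 0.0970 gives R_L ≥ R_th(1/0.0970 − 1) = 1.198 × 9.309 = 11.2 kΩ.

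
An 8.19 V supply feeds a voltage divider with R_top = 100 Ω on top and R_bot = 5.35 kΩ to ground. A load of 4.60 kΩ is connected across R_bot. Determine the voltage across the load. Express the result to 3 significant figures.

The load sits in parallel with R_bot: R_bot‖R_L = (5350 × 4600) / (5350 + 4600) = 2473 Ω.
V_out = 8.19 × 2473 / (100 + 2473) = 8.19 × 2473/2573 = 7.87 V.

V_out ≈ 7.87 V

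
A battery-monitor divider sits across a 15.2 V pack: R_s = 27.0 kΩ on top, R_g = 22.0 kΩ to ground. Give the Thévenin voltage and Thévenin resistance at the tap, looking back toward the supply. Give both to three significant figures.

V_th is the open-circuit tap voltage: 15.2 × 22.0/(27.0 + 22.0) = 6.82 V.
With the supply zeroed, R_s and R_g appear in parallel from the tap: R_th = R_s‖R_g = (27.0 × 22.0)/49.00 = 12.1 kΩ.

V_th = 6.82 V, R_th = 12.1 kΩ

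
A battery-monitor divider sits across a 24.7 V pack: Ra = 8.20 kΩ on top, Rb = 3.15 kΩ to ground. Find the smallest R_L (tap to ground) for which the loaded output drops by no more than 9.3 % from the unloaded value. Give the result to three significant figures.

R_L(min) ≈ 22.2 kΩ

Output resistance R_th = Ra‖Rb = (8.20 × 3.15)/11.35 = 2.276 kΩ.
The fractional drop is R_th/(R_th + R_L); requiring this ≤ 0.0930 gives R_L ≥ R_th(1/0.0930 − 1) = 2.276 × 9.753 = 22.2 kΩ.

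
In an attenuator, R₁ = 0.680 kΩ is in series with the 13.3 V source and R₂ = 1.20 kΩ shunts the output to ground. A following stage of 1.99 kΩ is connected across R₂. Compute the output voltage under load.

The load sits in parallel with R₂: R₂‖R_L = (1200 × 1990) / (1200 + 1990) = 748.6 Ω.
V_out = 13.3 × 748.6 / (680 + 748.6) = 13.3 × 748.6/1429 = 6.97 V.

V_out ≈ 6.97 V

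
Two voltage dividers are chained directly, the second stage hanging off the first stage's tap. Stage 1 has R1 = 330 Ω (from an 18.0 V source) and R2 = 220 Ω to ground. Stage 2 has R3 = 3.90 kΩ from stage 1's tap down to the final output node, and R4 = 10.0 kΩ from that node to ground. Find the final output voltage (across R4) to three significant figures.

V_out ≈ 5.13 V

Stage 2 presents R3+R4 = 13900 Ω as a load on stage 1's tap.
Stage 1's lower leg becomes R2‖(R3+R4) = 216.6 Ω, so V_mid = 18.0 × 216.6/546.6 = 7.132 V.
Stage 2 is itself unloaded: V_out = V_mid × R4/(R3+R4) = 7.132 × 10000/13900 = 5.13 V.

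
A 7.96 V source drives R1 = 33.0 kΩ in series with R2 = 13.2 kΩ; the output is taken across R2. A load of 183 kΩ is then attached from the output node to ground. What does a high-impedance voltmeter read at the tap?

The load sits in parallel with R2: R2‖R_L = (13.2 × 183) / (13.2 + 183) = 12.31 kΩ.
V_out = 7.96 × 12.31 / (33.0 + 12.31) = 7.96 × 12.31/45.31 = 2.16 V.
(Unloaded it would have been 2.27 V.)

V_out ≈ 2.16 V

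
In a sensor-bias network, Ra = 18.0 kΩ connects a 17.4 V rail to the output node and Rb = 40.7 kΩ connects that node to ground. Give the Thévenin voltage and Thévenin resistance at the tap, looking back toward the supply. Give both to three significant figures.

V_th = 12.1 V, R_th = 12.5 kΩ

V_th is the open-circuit tap voltage: 17.4 × 40.7/(18.0 + 40.7) = 12.1 V.
With the supply zeroed, Ra and Rb appear in parallel from the tap: R_th = Ra‖Rb = (18.0 × 40.7)/58.70 = 12.5 kΩ.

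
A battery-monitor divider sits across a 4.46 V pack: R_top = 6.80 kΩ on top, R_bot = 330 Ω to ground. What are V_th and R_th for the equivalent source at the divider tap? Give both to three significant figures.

V_th = 0.206 V, R_th = 315 Ω

V_th is the open-circuit tap voltage: 4.46 × 330/(6800 + 330) = 0.206 V.
With the supply zeroed, R_top and R_bot appear in parallel from the tap: R_th = R_top‖R_bot = (6800 × 330)/7130 = 315 Ω.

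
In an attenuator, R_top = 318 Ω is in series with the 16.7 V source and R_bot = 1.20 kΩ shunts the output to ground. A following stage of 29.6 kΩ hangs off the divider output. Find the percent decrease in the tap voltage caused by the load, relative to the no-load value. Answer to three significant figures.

0.842 %

The divider's output (Thévenin) resistance is R_top‖R_bot = 251.4 Ω.
Fractional drop under load = R_th/(R_th + R_L) = 251.4 / (251.4 + 29600) = 0.008421.
So the output falls by 0.842 %.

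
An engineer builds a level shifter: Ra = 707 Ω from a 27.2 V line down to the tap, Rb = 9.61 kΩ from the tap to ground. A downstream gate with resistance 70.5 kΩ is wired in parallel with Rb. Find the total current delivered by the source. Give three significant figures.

Rb‖R_L = 8457 Ω, so the source sees Ra + Rb‖R_L = 9164 Ω.
I = 27.2 V / 9164 Ω = 2.97 mA.

I ≈ 2.97 mA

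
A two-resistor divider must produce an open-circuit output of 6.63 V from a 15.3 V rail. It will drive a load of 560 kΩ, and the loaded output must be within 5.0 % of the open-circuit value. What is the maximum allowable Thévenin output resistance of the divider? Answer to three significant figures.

Loading drop = R_th/(R_th + R_L) ≤ 0.0500, so R_th ≤ R_L · ε/(1−ε) = 560 kΩ × 0.0500/0.9500 = 29.5 kΩ.

R_th ≤ 29.5 kΩ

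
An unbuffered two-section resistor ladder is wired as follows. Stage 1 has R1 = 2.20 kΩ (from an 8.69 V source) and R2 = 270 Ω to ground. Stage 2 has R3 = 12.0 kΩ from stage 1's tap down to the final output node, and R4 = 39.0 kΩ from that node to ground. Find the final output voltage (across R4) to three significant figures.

V_out ≈ 0.723 V

Stage 2 presents R3+R4 = 51000 Ω as a load on stage 1's tap.
Stage 1's lower leg becomes R2‖(R3+R4) = 268.6 Ω, so V_mid = 8.69 × 268.6/2469 = 0.9455 V.
Stage 2 is itself unloaded: V_out = V_mid × R4/(R3+R4) = 0.9455 × 39000/51000 = 0.723 V.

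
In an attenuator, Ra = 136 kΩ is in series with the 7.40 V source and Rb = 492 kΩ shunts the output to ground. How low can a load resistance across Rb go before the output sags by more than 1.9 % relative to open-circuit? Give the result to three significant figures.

Output resistance R_th = Ra‖Rb = (136 × 492)/628.0 = 106.5 kΩ.
The fractional drop is R_th/(R_th + R_L); requiring this ≤ 0.0190 gives R_L ≥ R_th(1/0.0190 − 1) = 106.5 × 51.63 = 5.50 MΩ.

R_L(min) ≈ 5.50 MΩ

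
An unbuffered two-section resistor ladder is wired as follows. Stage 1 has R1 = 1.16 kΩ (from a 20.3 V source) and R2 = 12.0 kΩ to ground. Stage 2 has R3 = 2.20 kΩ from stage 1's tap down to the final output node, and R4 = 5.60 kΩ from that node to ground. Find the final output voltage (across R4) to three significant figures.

Stage 2 presents R3+R4 = 7.800 kΩ as a load on stage 1's tap.
Stage 1's lower leg becomes R2‖(R3+R4) = 4.727 kΩ, so V_mid = 20.3 × 4.727/5.887 = 16.30 V.
Stage 2 is itself unloaded: V_out = V_mid × R4/(R3+R4) = 16.30 × 5.60/7.800 = 11.7 V.

V_out ≈ 11.7 V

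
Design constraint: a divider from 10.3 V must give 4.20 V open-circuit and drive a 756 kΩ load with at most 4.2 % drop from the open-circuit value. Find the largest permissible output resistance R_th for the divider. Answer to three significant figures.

R_th ≤ 33.1 kΩ

Loading drop = R_th/(R_th + R_L) ≤ 0.0420, so R_th ≤ R_L · ε/(1−ε) = 756 kΩ × 0.0420/0.9580 = 33.1 kΩ.
(Any R1, R2 with R2/(R1+R2) = 0.408 and R1‖R2 ≤ 33.1 kΩ will meet the spec.)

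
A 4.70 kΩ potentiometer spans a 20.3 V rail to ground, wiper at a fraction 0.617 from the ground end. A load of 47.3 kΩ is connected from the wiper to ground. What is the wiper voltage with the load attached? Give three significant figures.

The wiper splits the pot into (1−α)R = 1.800 kΩ above and αR = 2.900 kΩ below.
Lower section ‖ load = 2.732 kΩ.
V_wiper = 20.3 × 2.732/(1.800 + 2.732) = 12.2 V.

V ≈ 12.2 V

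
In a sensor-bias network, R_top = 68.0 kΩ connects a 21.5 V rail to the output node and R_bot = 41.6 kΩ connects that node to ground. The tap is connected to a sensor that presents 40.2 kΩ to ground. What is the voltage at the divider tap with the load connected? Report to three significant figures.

The load sits in parallel with R_bot: R_bot‖R_L = (41.6 × 40.2) / (41.6 + 40.2) = 20.44 kΩ.
V_out = 21.5 × 20.44 / (68.0 + 20.44) = 21.5 × 20.44/88.44 = 4.97 V.

V_out ≈ 4.97 V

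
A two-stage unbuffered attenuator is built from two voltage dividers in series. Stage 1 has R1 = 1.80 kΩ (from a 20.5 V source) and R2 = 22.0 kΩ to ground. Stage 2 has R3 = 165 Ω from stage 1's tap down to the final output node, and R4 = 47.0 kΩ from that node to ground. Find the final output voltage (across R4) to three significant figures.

V_out ≈ 18.2 V

Stage 2 presents R3+R4 = 47160 Ω as a load on stage 1's tap.
Stage 1's lower leg becomes R2‖(R3+R4) = 15000 Ω, so V_mid = 20.5 × 15000/16800 = 18.30 V.
Stage 2 is itself unloaded: V_out = V_mid × R4/(R3+R4) = 18.30 × 47000/47160 = 18.2 V.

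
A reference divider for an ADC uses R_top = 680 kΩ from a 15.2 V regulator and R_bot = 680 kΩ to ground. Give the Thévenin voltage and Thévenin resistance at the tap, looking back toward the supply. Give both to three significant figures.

V_th is the open-circuit tap voltage: 15.2 × 680/(680 + 680) = 7.60 V.
With the supply zeroed, R_top and R_bot appear in parallel from the tap: R_th = R_top‖R_bot = (680 × 680)/1360 = 340 kΩ.

V_th = 7.60 V, R_th = 340 kΩ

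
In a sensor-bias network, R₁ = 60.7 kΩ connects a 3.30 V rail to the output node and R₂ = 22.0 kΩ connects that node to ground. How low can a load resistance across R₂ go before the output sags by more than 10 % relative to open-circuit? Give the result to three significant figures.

R_L(min) ≈ 145 kΩ

Output resistance R_th = R₁‖R₂ = (60.7 × 22.0)/82.70 = 16.15 kΩ.
The fractional drop is R_th/(R_th + R_L); requiring this ≤ 0.100 gives R_L ≥ R_th(1/0.100 − 1) = 16.15 × 9.000 = 145 kΩ.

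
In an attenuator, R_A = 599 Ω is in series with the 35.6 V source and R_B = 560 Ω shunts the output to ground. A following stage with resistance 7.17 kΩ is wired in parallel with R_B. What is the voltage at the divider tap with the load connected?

The load sits in parallel with R_B: R_B‖R_L = (560 × 7170) / (560 + 7170) = 519.4 Ω.
V_out = 35.6 × 519.4 / (599 + 519.4) = 35.6 × 519.4/1118 = 16.5 V.

V_out ≈ 16.5 V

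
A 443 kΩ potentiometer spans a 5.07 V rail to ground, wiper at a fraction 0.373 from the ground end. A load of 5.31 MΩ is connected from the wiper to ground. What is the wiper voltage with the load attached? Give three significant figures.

The wiper splits the pot into (1−α)R = 277.8 kΩ above and αR = 165.2 kΩ below.
Lower section ‖ load = 160.3 kΩ.
V_wiper = 5.07 × 160.3/(277.8 + 160.3) = 1.85 V.

V ≈ 1.85 V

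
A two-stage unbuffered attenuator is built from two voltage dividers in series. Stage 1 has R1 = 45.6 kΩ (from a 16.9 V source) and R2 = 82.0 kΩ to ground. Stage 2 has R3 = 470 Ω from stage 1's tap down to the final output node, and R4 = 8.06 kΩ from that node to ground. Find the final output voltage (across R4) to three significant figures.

V_out ≈ 2.31 V

Stage 2 presents R3+R4 = 8530 Ω as a load on stage 1's tap.
Stage 1's lower leg becomes R2‖(R3+R4) = 7726 Ω, so V_mid = 16.9 × 7726/53330 = 2.449 V.
Stage 2 is itself unloaded: V_out = V_mid × R4/(R3+R4) = 2.449 × 8060/8530 = 2.31 V.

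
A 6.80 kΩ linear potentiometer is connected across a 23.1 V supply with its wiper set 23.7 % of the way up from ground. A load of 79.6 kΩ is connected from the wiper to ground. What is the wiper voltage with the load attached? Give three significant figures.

V ≈ 5.39 V

The wiper splits the pot into (1−α)R = 5.188 kΩ above and αR = 1.612 kΩ below.
Lower section ‖ load = 1.580 kΩ.
V_wiper = 23.1 × 1.580/(5.188 + 1.580) = 5.39 V.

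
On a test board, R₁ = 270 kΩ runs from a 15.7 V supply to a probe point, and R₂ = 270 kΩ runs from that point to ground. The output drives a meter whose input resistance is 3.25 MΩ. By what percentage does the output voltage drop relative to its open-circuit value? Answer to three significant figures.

The divider's output (Thévenin) resistance is R₁‖R₂ = 135.0 kΩ.
Fractional drop under load = R_th/(R_th + R_L) = 135.0 / (135.0 + 3250) = 0.03988.
So the output falls by 3.99 %.

3.99 %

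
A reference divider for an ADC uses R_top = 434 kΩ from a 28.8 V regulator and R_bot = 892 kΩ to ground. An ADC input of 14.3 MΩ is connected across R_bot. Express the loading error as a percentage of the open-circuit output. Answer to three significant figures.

The divider's output (Thévenin) resistance is R_top‖R_bot = 292.0 kΩ.
Fractional drop under load = R_th/(R_th + R_L) = 292.0 / (292.0 + 14300) = 0.02001.
So the output falls by 2.00 %.

2.00 %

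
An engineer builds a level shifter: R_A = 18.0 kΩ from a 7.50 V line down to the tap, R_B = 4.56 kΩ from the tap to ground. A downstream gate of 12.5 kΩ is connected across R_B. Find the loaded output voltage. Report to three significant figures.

V_out ≈ 1.17 V

The load sits in parallel with R_B: R_B‖R_L = (4.56 × 12.5) / (4.56 + 12.5) = 3.341 kΩ.
V_out = 7.50 × 3.341 / (18.0 + 3.341) = 7.50 × 3.341/21.34 = 1.17 V.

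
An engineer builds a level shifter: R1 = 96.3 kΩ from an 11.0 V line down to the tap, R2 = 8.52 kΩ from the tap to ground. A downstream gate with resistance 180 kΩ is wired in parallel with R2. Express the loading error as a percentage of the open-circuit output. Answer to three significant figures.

4.17 %

The divider's output (Thévenin) resistance is R1‖R2 = 7.827 kΩ.
Fractional drop under load = R_th/(R_th + R_L) = 7.827 / (7.827 + 180) = 0.04167.
So the output falls by 4.17 %.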